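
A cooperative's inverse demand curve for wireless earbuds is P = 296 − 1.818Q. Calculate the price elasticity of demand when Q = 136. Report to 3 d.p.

At Q = 136, P = 296 − 1.818(136) = 48.75.
dP/dQ = −1.818, so dQ/dP = 1/(−1.818) = -0.550.
ε = (dQ/dP)(P/Q) = (-0.550)(48.75/136).

-0.197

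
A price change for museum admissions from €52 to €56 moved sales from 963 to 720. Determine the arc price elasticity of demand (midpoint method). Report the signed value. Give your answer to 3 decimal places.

-3.898

ΔQ = 720 − 963 = -243; ΔP = 56 − 52 = 4.
Midpoints: P̄ = 54.00, Q̄ = 841.5.
ε = (ΔQ/ΔP)(P̄/Q̄) = (-243/4)(54.00/841.5).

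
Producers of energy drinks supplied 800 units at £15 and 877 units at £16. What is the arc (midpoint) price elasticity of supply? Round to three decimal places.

ΔQ = 877 − 800 = 77; ΔP = 16 − 15 = 1.
Midpoints: P̄ = 15.50, Q̄ = 838.5.
ε_s = (ΔQ/ΔP)(P̄/Q̄) = (77/1)(15.50/838.5).

1.423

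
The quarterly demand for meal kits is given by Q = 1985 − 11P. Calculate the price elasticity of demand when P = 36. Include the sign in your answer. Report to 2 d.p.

-0.25

At P = 36, Q = 1589.
dQ/dP = −11.
ε = (dQ/dP)(P/Q) = (-11)(36/1589).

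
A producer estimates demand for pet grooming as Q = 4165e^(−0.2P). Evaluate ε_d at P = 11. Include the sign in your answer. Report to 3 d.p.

-2.200

At P = 11, Q = 461.495.
dQ/dP = −0.2·4165e^(−0.2P) = −0.2Q = -92.299.
ε = (dQ/dP)(P/Q) = (-92.299)(11/461.495).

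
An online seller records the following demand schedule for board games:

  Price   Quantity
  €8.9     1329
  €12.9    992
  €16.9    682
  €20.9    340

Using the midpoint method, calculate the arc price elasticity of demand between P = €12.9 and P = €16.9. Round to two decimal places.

-1.38

At P = 12.9, Q = 992; at P = 16.9, Q = 682.
ΔQ = -310, ΔP = 4.0. Midpoints: P̄ = 14.90, Q̄ = 837.0.
ε = (ΔQ/ΔP)(P̄/Q̄) = (-310/4.0)(14.90/837.0).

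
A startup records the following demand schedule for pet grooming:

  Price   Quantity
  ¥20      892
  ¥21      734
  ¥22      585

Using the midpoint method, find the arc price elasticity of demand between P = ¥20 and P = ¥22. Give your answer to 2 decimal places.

At P = 20, Q = 892; at P = 22, Q = 585.
ΔQ = -307, ΔP = 2. Midpoints: P̄ = 21.00, Q̄ = 738.5.
ε = (ΔQ/ΔP)(P̄/Q̄) = (-307/2)(21.00/738.5).

-4.36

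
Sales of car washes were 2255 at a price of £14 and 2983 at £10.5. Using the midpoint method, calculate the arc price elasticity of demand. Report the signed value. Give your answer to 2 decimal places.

ΔQ = 2983 − 2255 = 728; ΔP = 10.5 − 14 = -3.5.
Midpoints: P̄ = 12.25, Q̄ = 2619.0.
ε = (ΔQ/ΔP)(P̄/Q̄) = (728/-3.5)(12.25/2619.0).

-0.97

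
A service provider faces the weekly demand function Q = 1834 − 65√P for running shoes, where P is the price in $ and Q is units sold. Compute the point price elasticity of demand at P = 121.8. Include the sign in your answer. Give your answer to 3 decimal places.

At P = 121.8, Q = 1116.640.
dQ/dP = −65/(2√P) = -2.945.
ε = (dQ/dP)(P/Q) = (-2.945)(121.8/1116.640).

-0.321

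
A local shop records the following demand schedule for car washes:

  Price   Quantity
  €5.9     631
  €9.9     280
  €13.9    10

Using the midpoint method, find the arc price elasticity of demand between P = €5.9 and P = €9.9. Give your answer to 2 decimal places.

-1.52

At P = 5.9, Q = 631; at P = 9.9, Q = 280.
ΔQ = -351, ΔP = 4.0. Midpoints: P̄ = 7.90, Q̄ = 455.5.
ε = (ΔQ/ΔP)(P̄/Q̄) = (-351/4.0)(7.90/455.5).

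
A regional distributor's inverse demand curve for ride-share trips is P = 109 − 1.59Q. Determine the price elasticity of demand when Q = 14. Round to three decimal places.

At Q = 14, P = 109 − 1.59(14) = 86.74.
dP/dQ = −1.59, so dQ/dP = 1/(−1.59) = -0.629.
ε = (dQ/dP)(P/Q) = (-0.629)(86.74/14).

-3.897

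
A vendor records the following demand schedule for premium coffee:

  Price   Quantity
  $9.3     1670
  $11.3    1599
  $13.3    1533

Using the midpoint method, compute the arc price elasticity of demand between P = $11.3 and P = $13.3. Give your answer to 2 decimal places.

-0.26

At P = 11.3, Q = 1599; at P = 13.3, Q = 1533.
ΔQ = -66, ΔP = 2.0. Midpoints: P̄ = 12.30, Q̄ = 1566.0.
ε = (ΔQ/ΔP)(P̄/Q̄) = (-66/2.0)(12.30/1566.0).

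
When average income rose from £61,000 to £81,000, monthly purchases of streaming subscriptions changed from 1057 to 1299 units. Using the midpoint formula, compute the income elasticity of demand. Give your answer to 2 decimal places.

0.73

ΔQ = 242, ΔI = 20000. Midpoints: Ī = 71,000, Q̄ = 1178.0.
ε_I = (ΔQ/ΔI)(Ī/Q̄) = (242/20000)(71000/1178.0).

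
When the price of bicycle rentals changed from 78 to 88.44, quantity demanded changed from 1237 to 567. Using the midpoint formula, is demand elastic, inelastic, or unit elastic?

Arc ε ≈ -5.921.
|ε| = 5.92 > 1.

elastic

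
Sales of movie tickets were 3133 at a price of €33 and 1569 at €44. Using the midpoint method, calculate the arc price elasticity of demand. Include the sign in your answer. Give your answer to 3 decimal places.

-2.328

ΔQ = 1569 − 3133 = -1564; ΔP = 44 − 33 = 11.
Midpoints: P̄ = 38.50, Q̄ = 2351.0.
ε = (ΔQ/ΔP)(P̄/Q̄) = (-1564/11)(38.50/2351.0).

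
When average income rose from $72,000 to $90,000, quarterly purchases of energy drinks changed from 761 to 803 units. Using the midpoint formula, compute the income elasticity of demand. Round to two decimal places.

ΔQ = 42, ΔI = 18000. Midpoints: Ī = 81,000, Q̄ = 782.0.
ε_I = (ΔQ/ΔI)(Ī/Q̄) = (42/18000)(81000/782.0).

0.24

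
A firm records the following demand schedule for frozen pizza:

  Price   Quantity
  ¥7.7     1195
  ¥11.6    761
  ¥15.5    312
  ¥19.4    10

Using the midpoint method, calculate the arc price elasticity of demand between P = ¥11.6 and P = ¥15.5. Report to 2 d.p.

-2.91

At P = 11.6, Q = 761; at P = 15.5, Q = 312.
ΔQ = -449, ΔP = 3.9. Midpoints: P̄ = 13.55, Q̄ = 536.5.
ε = (ΔQ/ΔP)(P̄/Q̄) = (-449/3.9)(13.55/536.5).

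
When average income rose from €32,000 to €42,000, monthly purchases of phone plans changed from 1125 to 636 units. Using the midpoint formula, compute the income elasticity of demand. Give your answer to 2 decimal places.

ΔQ = -489, ΔI = 10000. Midpoints: Ī = 37,000, Q̄ = 880.5.
ε_I = (ΔQ/ΔI)(Ī/Q̄) = (-489/10000)(37000/880.5).
ε_I < 0, so the good is inferior.

-2.05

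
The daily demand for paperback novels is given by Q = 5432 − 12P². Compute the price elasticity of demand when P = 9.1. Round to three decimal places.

At P = 9.1, Q = 4438.280.
dQ/dP = −24P = -218.400.
ε = (dQ/dP)(P/Q) = (-218.400)(9.1/4438.280).
|ε| < 1, so demand is inelastic at this price.

-0.448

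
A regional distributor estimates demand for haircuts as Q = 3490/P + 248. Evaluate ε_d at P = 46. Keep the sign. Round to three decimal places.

-0.234

At P = 46, Q = 323.870.
dQ/dP = −3490/P² = -1.649.
ε = (dQ/dP)(P/Q) = (-1.649)(46/323.870).
|ε| < 1, so demand is inelastic at this price.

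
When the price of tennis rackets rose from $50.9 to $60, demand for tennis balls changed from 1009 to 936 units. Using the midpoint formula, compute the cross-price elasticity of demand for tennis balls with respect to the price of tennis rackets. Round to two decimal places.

ΔQ_x = 936 − 1009 = -73; ΔP_y = 60 − 50.9 = 9.1.
Midpoints: P̄_y = 55.45, Q̄_x = 972.5.
ε_xy = (ΔQ_x/ΔP_y)(P̄_y/Q̄_x) = (-73/9.1)(55.45/972.5).

-0.46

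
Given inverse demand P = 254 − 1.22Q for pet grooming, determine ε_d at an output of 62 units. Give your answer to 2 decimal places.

-2.36

At Q = 62, P = 254 − 1.22(62) = 178.36.
dP/dQ = −1.22, so dQ/dP = 1/(−1.22) = -0.820.
ε = (dQ/dP)(P/Q) = (-0.820)(178.36/62).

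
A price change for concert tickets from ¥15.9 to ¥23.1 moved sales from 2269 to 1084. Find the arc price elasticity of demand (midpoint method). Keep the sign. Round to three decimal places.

ΔQ = 1084 − 2269 = -1185; ΔP = 23.1 − 15.9 = 7.2.
Midpoints: P̄ = 19.50, Q̄ = 1676.5.
ε = (ΔQ/ΔP)(P̄/Q̄) = (-1185/7.2)(19.50/1676.5).

-1.914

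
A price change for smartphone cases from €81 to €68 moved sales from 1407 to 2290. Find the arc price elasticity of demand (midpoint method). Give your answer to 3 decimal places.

-2.738

ΔQ = 2290 − 1407 = 883; ΔP = 68 − 81 = -13.
Midpoints: P̄ = 74.50, Q̄ = 1848.5.
ε = (ΔQ/ΔP)(P̄/Q̄) = (883/-13)(74.50/1848.5).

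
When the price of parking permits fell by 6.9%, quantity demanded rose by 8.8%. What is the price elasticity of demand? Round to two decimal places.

-1.28

ε = %ΔQ / %ΔP = (8.8)/(-6.9) = -1.275.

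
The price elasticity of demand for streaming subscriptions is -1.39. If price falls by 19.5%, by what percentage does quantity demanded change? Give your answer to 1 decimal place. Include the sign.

27.1%

%ΔQ ≈ ε × %ΔP = (-1.39)(-19.5%) = 27.10%.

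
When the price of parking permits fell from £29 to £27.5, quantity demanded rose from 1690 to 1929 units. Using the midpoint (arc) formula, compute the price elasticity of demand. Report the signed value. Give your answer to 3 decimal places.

-2.488

ΔQ = 1929 − 1690 = 239; ΔP = 27.5 − 29 = -1.5.
Midpoints: P̄ = 28.25, Q̄ = 1809.5.
ε = (ΔQ/ΔP)(P̄/Q̄) = (239/-1.5)(28.25/1809.5).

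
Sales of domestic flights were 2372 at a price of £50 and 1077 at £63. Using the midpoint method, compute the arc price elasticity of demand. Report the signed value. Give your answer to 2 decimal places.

-3.26

ΔQ = 1077 − 2372 = -1295; ΔP = 63 − 50 = 13.
Midpoints: P̄ = 56.50, Q̄ = 1724.5.
ε = (ΔQ/ΔP)(P̄/Q̄) = (-1295/13)(56.50/1724.5).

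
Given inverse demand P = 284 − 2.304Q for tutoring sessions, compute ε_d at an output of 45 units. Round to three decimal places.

-1.739

At Q = 45, P = 284 − 2.304(45) = 180.32.
dP/dQ = −2.304, so dQ/dP = 1/(−2.304) = -0.434.
ε = (dQ/dP)(P/Q) = (-0.434)(180.32/45).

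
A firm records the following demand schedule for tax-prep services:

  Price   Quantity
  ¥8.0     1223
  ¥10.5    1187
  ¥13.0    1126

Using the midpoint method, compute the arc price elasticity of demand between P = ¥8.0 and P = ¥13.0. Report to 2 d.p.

At P = 8.0, Q = 1223; at P = 13.0, Q = 1126.
ΔQ = -97, ΔP = 5.0. Midpoints: P̄ = 10.50, Q̄ = 1174.5.
ε = (ΔQ/ΔP)(P̄/Q̄) = (-97/5.0)(10.50/1174.5).

-0.17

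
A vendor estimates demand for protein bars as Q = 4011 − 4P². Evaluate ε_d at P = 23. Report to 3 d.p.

At P = 23, Q = 1895.
dQ/dP = −8P = -184.
ε = (dQ/dP)(P/Q) = (-184)(23/1895).
|ε| > 1, so demand is elastic at this price.

-2.233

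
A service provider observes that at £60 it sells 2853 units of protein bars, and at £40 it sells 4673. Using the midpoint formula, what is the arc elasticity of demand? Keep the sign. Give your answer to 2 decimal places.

-1.21

ΔQ = 4673 − 2853 = 1820; ΔP = 40 − 60 = -20.
Midpoints: P̄ = 50.00, Q̄ = 3763.0.
ε = (ΔQ/ΔP)(P̄/Q̄) = (1820/-20)(50.00/3763.0).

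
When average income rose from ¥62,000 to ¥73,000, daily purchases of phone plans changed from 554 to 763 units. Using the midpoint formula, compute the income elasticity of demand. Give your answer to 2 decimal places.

ΔQ = 209, ΔI = 11000. Midpoints: Ī = 67,500, Q̄ = 658.5.
ε_I = (ΔQ/ΔI)(Ī/Q̄) = (209/11000)(67500/658.5).

1.95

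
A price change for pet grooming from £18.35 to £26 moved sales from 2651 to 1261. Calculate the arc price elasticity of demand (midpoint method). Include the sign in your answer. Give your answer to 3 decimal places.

ΔQ = 1261 − 2651 = -1390; ΔP = 26 − 18.35 = 7.65.
Midpoints: P̄ = 22.18, Q̄ = 1956.0.
ε = (ΔQ/ΔP)(P̄/Q̄) = (-1390/7.65)(22.18/1956.0).

-2.060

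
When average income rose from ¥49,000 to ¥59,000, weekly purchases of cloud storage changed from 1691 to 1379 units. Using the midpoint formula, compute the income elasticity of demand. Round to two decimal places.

ΔQ = -312, ΔI = 10000. Midpoints: Ī = 54,000, Q̄ = 1535.0.
ε_I = (ΔQ/ΔI)(Ī/Q̄) = (-312/10000)(54000/1535.0).
ε_I < 0, so the good is inferior.

-1.10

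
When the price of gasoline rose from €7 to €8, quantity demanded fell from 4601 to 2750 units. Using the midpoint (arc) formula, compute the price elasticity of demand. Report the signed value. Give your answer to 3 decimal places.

-3.777

ΔQ = 2750 − 4601 = -1851; ΔP = 8 − 7 = 1.
Midpoints: P̄ = 7.50, Q̄ = 3675.5.
ε = (ΔQ/ΔP)(P̄/Q̄) = (-1851/1)(7.50/3675.5).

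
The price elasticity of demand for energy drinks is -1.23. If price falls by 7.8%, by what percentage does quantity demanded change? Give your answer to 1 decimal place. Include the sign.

%ΔQ ≈ ε × %ΔP = (-1.23)(-7.8%) = 9.59%.

9.6%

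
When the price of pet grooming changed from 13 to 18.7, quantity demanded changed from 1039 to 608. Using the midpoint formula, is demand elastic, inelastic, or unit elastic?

elastic

Arc ε ≈ -1.455.
|ε| = 1.46 > 1.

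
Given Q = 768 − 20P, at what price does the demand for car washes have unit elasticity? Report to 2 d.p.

19.20

For linear demand Q = a − bP, ε = −bP/(a − bP). |ε| = 1 when bP = a − bP, i.e. P = a/(2b).
P = 768/(2·20) = 768/40 = 19.2000.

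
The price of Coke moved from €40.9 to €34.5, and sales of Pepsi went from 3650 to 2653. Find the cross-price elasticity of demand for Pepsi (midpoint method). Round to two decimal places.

1.86

ΔQ_x = 2653 − 3650 = -997; ΔP_y = 34.5 − 40.9 = -6.4.
Midpoints: P̄_y = 37.70, Q̄_x = 3151.5.
ε_xy = (ΔQ_x/ΔP_y)(P̄_y/Q̄_x) = (-997/-6.4)(37.70/3151.5).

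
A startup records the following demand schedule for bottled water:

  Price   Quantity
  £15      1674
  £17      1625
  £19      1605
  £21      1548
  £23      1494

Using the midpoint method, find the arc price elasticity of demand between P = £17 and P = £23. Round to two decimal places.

-0.28

At P = 17, Q = 1625; at P = 23, Q = 1494.
ΔQ = -131, ΔP = 6. Midpoints: P̄ = 20.00, Q̄ = 1559.5.
ε = (ΔQ/ΔP)(P̄/Q̄) = (-131/6)(20.00/1559.5).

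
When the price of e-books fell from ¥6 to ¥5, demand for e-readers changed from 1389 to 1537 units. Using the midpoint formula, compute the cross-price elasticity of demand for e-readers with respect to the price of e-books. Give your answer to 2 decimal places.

-0.56

ΔQ_x = 1537 − 1389 = 148; ΔP_y = 5 − 6 = -1.
Midpoints: P̄_y = 5.50, Q̄_x = 1463.0.
ε_xy = (ΔQ_x/ΔP_y)(P̄_y/Q̄_x) = (148/-1)(5.50/1463.0).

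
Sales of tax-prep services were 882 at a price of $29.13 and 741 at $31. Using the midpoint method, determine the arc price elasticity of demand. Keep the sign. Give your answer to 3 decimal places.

ΔQ = 741 − 882 = -141; ΔP = 31 − 29.13 = 1.87.
Midpoints: P̄ = 30.06, Q̄ = 811.5.
ε = (ΔQ/ΔP)(P̄/Q̄) = (-141/1.87)(30.06/811.5).

-2.794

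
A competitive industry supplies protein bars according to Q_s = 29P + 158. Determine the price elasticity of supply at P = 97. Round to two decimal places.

0.95

At P = 97, Q_s = 2971.
dQ_s/dP = 29.
ε_s = (dQ_s/dP)(P/Q_s) = (29)(97/2971).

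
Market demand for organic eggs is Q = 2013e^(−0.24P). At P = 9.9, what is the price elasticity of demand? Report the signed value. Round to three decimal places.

-2.376

At P = 9.9, Q = 187.051.
dQ/dP = −0.24·2013e^(−0.24P) = −0.24Q = -44.892.
ε = (dQ/dP)(P/Q) = (-44.892)(9.9/187.051).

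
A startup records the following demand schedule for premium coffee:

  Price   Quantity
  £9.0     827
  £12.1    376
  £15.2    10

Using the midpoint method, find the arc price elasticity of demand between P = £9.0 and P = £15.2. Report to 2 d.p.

-3.81

At P = 9.0, Q = 827; at P = 15.2, Q = 10.
ΔQ = -817, ΔP = 6.2. Midpoints: P̄ = 12.10, Q̄ = 418.5.
ε = (ΔQ/ΔP)(P̄/Q̄) = (-817/6.2)(12.10/418.5).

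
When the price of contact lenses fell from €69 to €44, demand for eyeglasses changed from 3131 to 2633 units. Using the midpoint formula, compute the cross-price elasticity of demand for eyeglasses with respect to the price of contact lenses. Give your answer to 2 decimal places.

ΔQ_x = 2633 − 3131 = -498; ΔP_y = 44 − 69 = -25.
Midpoints: P̄_y = 56.50, Q̄_x = 2882.0.
ε_xy = (ΔQ_x/ΔP_y)(P̄_y/Q̄_x) = (-498/-25)(56.50/2882.0).

0.39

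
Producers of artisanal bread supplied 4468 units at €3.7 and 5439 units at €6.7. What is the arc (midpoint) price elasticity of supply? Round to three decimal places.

0.340

ΔQ = 5439 − 4468 = 971; ΔP = 6.7 − 3.7 = 3.
Midpoints: P̄ = 5.20, Q̄ = 4953.5.
ε_s = (ΔQ/ΔP)(P̄/Q̄) = (971/3)(5.20/4953.5).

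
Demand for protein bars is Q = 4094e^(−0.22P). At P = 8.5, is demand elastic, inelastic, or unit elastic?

Q = 630.982, dQ/dP = -138.816.
ε = (dQ/dP)(P/Q) ≈ -1.870.
|ε| = 1.87 > 1.

elastic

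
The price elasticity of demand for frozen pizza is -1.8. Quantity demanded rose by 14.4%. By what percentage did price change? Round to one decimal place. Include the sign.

-8.0%

%ΔP ≈ %ΔQ / ε = (14.4%)/(-1.8) = -8.00%.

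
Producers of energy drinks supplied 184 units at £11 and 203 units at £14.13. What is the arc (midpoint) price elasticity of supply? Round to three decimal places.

ΔQ = 203 − 184 = 19; ΔP = 14.13 − 11 = 3.13.
Midpoints: P̄ = 12.57, Q̄ = 193.5.
ε_s = (ΔQ/ΔP)(P̄/Q̄) = (19/3.13)(12.57/193.5).

0.394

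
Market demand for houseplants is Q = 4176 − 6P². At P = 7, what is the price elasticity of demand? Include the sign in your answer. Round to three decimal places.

At P = 7, Q = 3882.
dQ/dP = −12P = -84.
ε = (dQ/dP)(P/Q) = (-84)(7/3882).

-0.151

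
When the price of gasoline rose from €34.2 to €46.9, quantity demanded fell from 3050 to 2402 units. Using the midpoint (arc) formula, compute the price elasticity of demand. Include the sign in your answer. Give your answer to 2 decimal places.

ΔQ = 2402 − 3050 = -648; ΔP = 46.9 − 34.2 = 12.7.
Midpoints: P̄ = 40.55, Q̄ = 2726.0.
ε = (ΔQ/ΔP)(P̄/Q̄) = (-648/12.7)(40.55/2726.0).

-0.76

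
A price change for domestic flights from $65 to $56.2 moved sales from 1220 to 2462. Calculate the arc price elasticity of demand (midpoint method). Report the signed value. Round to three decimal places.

-4.646

ΔQ = 2462 − 1220 = 1242; ΔP = 56.2 − 65 = -8.8.
Midpoints: P̄ = 60.60, Q̄ = 1841.0.
ε = (ΔQ/ΔP)(P̄/Q̄) = (1242/-8.8)(60.60/1841.0).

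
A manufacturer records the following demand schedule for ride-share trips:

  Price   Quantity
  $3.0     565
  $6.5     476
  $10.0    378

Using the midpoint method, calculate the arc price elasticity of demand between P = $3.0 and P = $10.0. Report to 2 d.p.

At P = 3.0, Q = 565; at P = 10.0, Q = 378.
ΔQ = -187, ΔP = 7.0. Midpoints: P̄ = 6.50, Q̄ = 471.5.
ε = (ΔQ/ΔP)(P̄/Q̄) = (-187/7.0)(6.50/471.5).

-0.37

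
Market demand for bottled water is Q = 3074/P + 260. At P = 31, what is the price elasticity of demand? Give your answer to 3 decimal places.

-0.276

At P = 31, Q = 359.161.
dQ/dP = −3074/P² = -3.199.
ε = (dQ/dP)(P/Q) = (-3.199)(31/359.161).
|ε| < 1, so demand is inelastic at this price.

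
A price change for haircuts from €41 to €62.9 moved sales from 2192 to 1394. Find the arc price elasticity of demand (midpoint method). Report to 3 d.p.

-1.056

ΔQ = 1394 − 2192 = -798; ΔP = 62.9 − 41 = 21.9.
Midpoints: P̄ = 51.95, Q̄ = 1793.0.
ε = (ΔQ/ΔP)(P̄/Q̄) = (-798/21.9)(51.95/1793.0).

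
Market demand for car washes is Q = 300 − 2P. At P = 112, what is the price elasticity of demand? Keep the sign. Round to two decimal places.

-2.95

At P = 112, Q = 76.
dQ/dP = −2.
ε = (dQ/dP)(P/Q) = (-2)(112/76).
|ε| > 1, so demand is elastic at this price.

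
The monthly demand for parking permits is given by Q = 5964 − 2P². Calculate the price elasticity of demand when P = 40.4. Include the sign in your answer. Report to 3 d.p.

-2.418

At P = 40.4, Q = 2699.680.
dQ/dP = −4P = -161.600.
ε = (dQ/dP)(P/Q) = (-161.600)(40.4/2699.680).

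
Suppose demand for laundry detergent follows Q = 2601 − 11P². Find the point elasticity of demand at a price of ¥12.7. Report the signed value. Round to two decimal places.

-4.29

At P = 12.7, Q = 826.810.
dQ/dP = −22P = -279.400.
ε = (dQ/dP)(P/Q) = (-279.400)(12.7/826.810).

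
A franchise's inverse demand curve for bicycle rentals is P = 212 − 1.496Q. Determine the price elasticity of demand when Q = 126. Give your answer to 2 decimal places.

-0.12

At Q = 126, P = 212 − 1.496(126) = 23.50.
dP/dQ = −1.496, so dQ/dP = 1/(−1.496) = -0.668.
ε = (dQ/dP)(P/Q) = (-0.668)(23.50/126).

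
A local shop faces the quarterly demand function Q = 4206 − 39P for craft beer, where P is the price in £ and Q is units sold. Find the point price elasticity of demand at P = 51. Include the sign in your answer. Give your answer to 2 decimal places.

At P = 51, Q = 2217.
dQ/dP = −39.
ε = (dQ/dP)(P/Q) = (-39)(51/2217).

-0.90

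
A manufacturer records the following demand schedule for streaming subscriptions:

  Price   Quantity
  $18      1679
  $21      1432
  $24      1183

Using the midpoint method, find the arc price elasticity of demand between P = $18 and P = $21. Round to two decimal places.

-1.03

At P = 18, Q = 1679; at P = 21, Q = 1432.
ΔQ = -247, ΔP = 3. Midpoints: P̄ = 19.50, Q̄ = 1555.5.
ε = (ΔQ/ΔP)(P̄/Q̄) = (-247/3)(19.50/1555.5).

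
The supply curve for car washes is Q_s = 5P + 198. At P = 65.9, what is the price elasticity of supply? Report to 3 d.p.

At P = 65.9, Q_s = 527.50.
dQ_s/dP = 5.
ε_s = (dQ_s/dP)(P/Q_s) = (5)(65.9/527.50).

0.625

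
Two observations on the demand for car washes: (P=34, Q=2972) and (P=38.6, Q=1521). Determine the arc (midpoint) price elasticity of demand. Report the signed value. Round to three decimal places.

-5.097

ΔQ = 1521 − 2972 = -1451; ΔP = 38.6 − 34 = 4.6.
Midpoints: P̄ = 36.30, Q̄ = 2246.5.
ε = (ΔQ/ΔP)(P̄/Q̄) = (-1451/4.6)(36.30/2246.5).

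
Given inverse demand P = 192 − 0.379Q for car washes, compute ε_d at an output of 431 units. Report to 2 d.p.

At Q = 431, P = 192 − 0.379(431) = 28.65.
dP/dQ = −0.379, so dQ/dP = 1/(−0.379) = -2.639.
ε = (dQ/dP)(P/Q) = (-2.639)(28.65/431).

-0.18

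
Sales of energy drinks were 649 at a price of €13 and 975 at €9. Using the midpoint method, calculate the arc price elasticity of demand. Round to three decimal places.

ΔQ = 975 − 649 = 326; ΔP = 9 − 13 = -4.
Midpoints: P̄ = 11.00, Q̄ = 812.0.
ε = (ΔQ/ΔP)(P̄/Q̄) = (326/-4)(11.00/812.0).

-1.104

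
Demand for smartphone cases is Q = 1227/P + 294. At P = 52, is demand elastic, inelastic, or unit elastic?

Q = 317.596, dQ/dP = -0.454.
ε = (dQ/dP)(P/Q) ≈ -0.074.
|ε| = 0.07 < 1.

inelastic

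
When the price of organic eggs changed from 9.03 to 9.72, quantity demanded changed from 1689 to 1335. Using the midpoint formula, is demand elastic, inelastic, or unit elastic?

elastic

Arc ε ≈ -3.181.
|ε| = 3.18 > 1.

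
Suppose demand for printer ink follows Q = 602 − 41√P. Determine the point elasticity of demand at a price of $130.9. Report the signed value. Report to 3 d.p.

-1.765

At P = 130.9, Q = 132.913.
dQ/dP = −41/(2√P) = -1.792.
ε = (dQ/dP)(P/Q) = (-1.792)(130.9/132.913).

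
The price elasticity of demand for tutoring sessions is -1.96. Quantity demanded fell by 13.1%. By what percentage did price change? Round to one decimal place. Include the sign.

6.7%

%ΔP ≈ %ΔQ / ε = (-13.1%)/(-1.96) = 6.68%.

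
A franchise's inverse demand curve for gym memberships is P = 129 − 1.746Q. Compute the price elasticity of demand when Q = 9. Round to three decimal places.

At Q = 9, P = 129 − 1.746(9) = 113.29.
dP/dQ = −1.746, so dQ/dP = 1/(−1.746) = -0.573.
ε = (dQ/dP)(P/Q) = (-0.573)(113.29/9).

-7.209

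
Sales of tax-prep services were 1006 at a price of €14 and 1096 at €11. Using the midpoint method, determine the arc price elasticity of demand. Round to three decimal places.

-0.357

ΔQ = 1096 − 1006 = 90; ΔP = 11 − 14 = -3.
Midpoints: P̄ = 12.50, Q̄ = 1051.0.
ε = (ΔQ/ΔP)(P̄/Q̄) = (90/-3)(12.50/1051.0).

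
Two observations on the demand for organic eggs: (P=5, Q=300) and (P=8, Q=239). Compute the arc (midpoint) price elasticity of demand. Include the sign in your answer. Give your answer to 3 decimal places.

ΔQ = 239 − 300 = -61; ΔP = 8 − 5 = 3.
Midpoints: P̄ = 6.50, Q̄ = 269.5.
ε = (ΔQ/ΔP)(P̄/Q̄) = (-61/3)(6.50/269.5).

-0.490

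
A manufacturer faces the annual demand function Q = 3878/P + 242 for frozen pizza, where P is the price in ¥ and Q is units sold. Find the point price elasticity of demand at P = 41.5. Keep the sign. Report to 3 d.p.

At P = 41.5, Q = 335.446.
dQ/dP = −3878/P² = -2.252.
ε = (dQ/dP)(P/Q) = (-2.252)(41.5/335.446).

-0.279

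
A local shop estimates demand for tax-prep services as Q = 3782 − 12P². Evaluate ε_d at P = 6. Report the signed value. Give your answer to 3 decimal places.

At P = 6, Q = 3350.
dQ/dP = −24P = -144.
ε = (dQ/dP)(P/Q) = (-144)(6/3350).
|ε| < 1, so demand is inelastic at this price.

-0.258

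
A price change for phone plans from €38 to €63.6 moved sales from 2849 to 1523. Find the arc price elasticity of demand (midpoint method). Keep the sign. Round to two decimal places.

-1.20

ΔQ = 1523 − 2849 = -1326; ΔP = 63.6 − 38 = 25.6.
Midpoints: P̄ = 50.80, Q̄ = 2186.0.
ε = (ΔQ/ΔP)(P̄/Q̄) = (-1326/25.6)(50.80/2186.0).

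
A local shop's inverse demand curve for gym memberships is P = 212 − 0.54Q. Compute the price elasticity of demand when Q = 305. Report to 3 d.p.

At Q = 305, P = 212 − 0.54(305) = 47.30.
dP/dQ = −0.54, so dQ/dP = 1/(−0.54) = -1.852.
ε = (dQ/dP)(P/Q) = (-1.852)(47.30/305).

-0.287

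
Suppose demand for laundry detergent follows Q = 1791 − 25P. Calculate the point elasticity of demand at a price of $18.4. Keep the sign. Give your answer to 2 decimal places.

At P = 18.4, Q = 1331.
dQ/dP = −25.
ε = (dQ/dP)(P/Q) = (-25)(18.4/1331).

-0.35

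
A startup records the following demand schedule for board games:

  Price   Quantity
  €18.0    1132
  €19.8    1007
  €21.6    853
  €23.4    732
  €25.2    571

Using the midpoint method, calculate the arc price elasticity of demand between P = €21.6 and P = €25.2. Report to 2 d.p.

-2.57

At P = 21.6, Q = 853; at P = 25.2, Q = 571.
ΔQ = -282, ΔP = 3.6. Midpoints: P̄ = 23.40, Q̄ = 712.0.
ε = (ΔQ/ΔP)(P̄/Q̄) = (-282/3.6)(23.40/712.0).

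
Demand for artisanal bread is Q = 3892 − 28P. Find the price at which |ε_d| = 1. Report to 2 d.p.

69.50

For linear demand Q = a − bP, ε = −bP/(a − bP). |ε| = 1 when bP = a − bP, i.e. P = a/(2b).
P = 3892/(2·28) = 3892/56 = 69.5000.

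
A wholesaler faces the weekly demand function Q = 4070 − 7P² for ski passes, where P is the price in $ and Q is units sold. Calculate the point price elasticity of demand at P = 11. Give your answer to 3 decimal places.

-0.526

At P = 11, Q = 3223.
dQ/dP = −14P = -154.
ε = (dQ/dP)(P/Q) = (-154)(11/3223).
|ε| < 1, so demand is inelastic at this price.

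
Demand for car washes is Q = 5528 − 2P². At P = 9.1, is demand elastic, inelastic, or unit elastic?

inelastic

Q = 5362.380, dQ/dP = -36.400.
ε = (dQ/dP)(P/Q) ≈ -0.062.
|ε| = 0.06 < 1.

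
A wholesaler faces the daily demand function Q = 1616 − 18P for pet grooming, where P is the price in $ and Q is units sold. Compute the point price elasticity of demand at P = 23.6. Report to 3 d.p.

At P = 23.6, Q = 1191.200.
dQ/dP = −18.
ε = (dQ/dP)(P/Q) = (-18)(23.6/1191.200).
|ε| < 1, so demand is inelastic at this price.

-0.357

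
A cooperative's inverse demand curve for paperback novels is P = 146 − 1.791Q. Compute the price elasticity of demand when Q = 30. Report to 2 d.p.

-1.72

At Q = 30, P = 146 − 1.791(30) = 92.27.
dP/dQ = −1.791, so dQ/dP = 1/(−1.791) = -0.558.
ε = (dQ/dP)(P/Q) = (-0.558)(92.27/30).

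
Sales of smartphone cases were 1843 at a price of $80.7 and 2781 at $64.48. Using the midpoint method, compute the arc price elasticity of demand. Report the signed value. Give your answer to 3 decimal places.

-1.816

ΔQ = 2781 − 1843 = 938; ΔP = 64.48 − 80.7 = -16.22.
Midpoints: P̄ = 72.59, Q̄ = 2312.0.
ε = (ΔQ/ΔP)(P̄/Q̄) = (938/-16.22)(72.59/2312.0).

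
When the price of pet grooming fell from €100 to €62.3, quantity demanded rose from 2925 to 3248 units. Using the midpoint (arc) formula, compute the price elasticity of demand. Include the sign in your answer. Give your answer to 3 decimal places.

-0.225

ΔQ = 3248 − 2925 = 323; ΔP = 62.3 − 100 = -37.7.
Midpoints: P̄ = 81.15, Q̄ = 3086.5.
ε = (ΔQ/ΔP)(P̄/Q̄) = (323/-37.7)(81.15/3086.5).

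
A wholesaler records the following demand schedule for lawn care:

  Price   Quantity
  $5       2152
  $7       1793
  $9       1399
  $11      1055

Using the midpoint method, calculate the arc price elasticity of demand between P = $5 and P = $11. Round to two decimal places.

-0.91

At P = 5, Q = 2152; at P = 11, Q = 1055.
ΔQ = -1097, ΔP = 6. Midpoints: P̄ = 8.00, Q̄ = 1603.5.
ε = (ΔQ/ΔP)(P̄/Q̄) = (-1097/6)(8.00/1603.5).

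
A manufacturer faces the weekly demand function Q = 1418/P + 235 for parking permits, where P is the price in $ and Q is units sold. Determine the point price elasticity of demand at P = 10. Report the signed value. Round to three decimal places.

At P = 10, Q = 376.800.
dQ/dP = −1418/P² = -14.180.
ε = (dQ/dP)(P/Q) = (-14.180)(10/376.800).
|ε| < 1, so demand is inelastic at this price.

-0.376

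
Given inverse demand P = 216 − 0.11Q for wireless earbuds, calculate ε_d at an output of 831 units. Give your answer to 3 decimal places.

-1.363

At Q = 831, P = 216 − 0.11(831) = 124.59.
dP/dQ = −0.11, so dQ/dP = 1/(−0.11) = -9.091.
ε = (dQ/dP)(P/Q) = (-9.091)(124.59/831).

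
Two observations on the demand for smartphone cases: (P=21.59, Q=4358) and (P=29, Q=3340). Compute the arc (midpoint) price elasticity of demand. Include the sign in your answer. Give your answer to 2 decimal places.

ΔQ = 3340 − 4358 = -1018; ΔP = 29 − 21.59 = 7.41.
Midpoints: P̄ = 25.30, Q̄ = 3849.0.
ε = (ΔQ/ΔP)(P̄/Q̄) = (-1018/7.41)(25.30/3849.0).

-0.90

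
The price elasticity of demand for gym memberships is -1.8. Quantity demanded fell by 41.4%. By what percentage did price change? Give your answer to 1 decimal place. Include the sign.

%ΔP ≈ %ΔQ / ε = (-41.4%)/(-1.8) = 23.00%.

23.0%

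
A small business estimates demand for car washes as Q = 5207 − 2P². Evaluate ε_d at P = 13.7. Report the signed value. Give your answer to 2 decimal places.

At P = 13.7, Q = 4831.620.
dQ/dP = −4P = -54.800.
ε = (dQ/dP)(P/Q) = (-54.800)(13.7/4831.620).
|ε| < 1, so demand is inelastic at this price.

-0.16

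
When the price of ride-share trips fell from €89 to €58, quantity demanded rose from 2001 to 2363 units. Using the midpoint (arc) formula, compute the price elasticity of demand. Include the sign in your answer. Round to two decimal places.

ΔQ = 2363 − 2001 = 362; ΔP = 58 − 89 = -31.
Midpoints: P̄ = 73.50, Q̄ = 2182.0.
ε = (ΔQ/ΔP)(P̄/Q̄) = (362/-31)(73.50/2182.0).

-0.39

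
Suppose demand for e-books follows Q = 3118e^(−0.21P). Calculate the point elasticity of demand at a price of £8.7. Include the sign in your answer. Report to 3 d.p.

-1.827

At P = 8.7, Q = 501.672.
dQ/dP = −0.21·3118e^(−0.21P) = −0.21Q = -105.351.
ε = (dQ/dP)(P/Q) = (-105.351)(8.7/501.672).
|ε| > 1, so demand is elastic at this price.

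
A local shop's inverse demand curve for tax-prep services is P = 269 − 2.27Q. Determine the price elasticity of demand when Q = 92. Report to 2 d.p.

-0.29

At Q = 92, P = 269 − 2.27(92) = 60.16.
dP/dQ = −2.27, so dQ/dP = 1/(−2.27) = -0.441.
ε = (dQ/dP)(P/Q) = (-0.441)(60.16/92).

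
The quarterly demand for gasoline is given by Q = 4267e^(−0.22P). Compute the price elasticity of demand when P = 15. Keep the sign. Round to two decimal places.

At P = 15, Q = 157.380.
dQ/dP = −0.22·4267e^(−0.22P) = −0.22Q = -34.624.
ε = (dQ/dP)(P/Q) = (-34.624)(15/157.380).
|ε| > 1, so demand is elastic at this price.

-3.30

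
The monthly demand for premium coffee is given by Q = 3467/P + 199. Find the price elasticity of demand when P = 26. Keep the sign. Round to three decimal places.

-0.401

At P = 26, Q = 332.346.
dQ/dP = −3467/P² = -5.129.
ε = (dQ/dP)(P/Q) = (-5.129)(26/332.346).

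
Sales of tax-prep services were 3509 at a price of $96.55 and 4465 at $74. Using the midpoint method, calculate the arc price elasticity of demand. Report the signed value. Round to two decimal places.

ΔQ = 4465 − 3509 = 956; ΔP = 74 − 96.55 = -22.55.
Midpoints: P̄ = 85.28, Q̄ = 3987.0.
ε = (ΔQ/ΔP)(P̄/Q̄) = (956/-22.55)(85.28/3987.0).

-0.91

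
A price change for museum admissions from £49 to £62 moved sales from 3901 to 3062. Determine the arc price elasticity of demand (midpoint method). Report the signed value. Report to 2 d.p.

ΔQ = 3062 − 3901 = -839; ΔP = 62 − 49 = 13.
Midpoints: P̄ = 55.50, Q̄ = 3481.5.
ε = (ΔQ/ΔP)(P̄/Q̄) = (-839/13)(55.50/3481.5).

-1.03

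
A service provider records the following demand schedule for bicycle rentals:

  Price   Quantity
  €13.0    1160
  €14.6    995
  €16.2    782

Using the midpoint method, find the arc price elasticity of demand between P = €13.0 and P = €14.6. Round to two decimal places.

-1.32

At P = 13.0, Q = 1160; at P = 14.6, Q = 995.
ΔQ = -165, ΔP = 1.6. Midpoints: P̄ = 13.80, Q̄ = 1077.5.
ε = (ΔQ/ΔP)(P̄/Q̄) = (-165/1.6)(13.80/1077.5).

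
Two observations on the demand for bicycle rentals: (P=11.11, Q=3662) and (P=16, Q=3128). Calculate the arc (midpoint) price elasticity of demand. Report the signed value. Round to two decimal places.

ΔQ = 3128 − 3662 = -534; ΔP = 16 − 11.11 = 4.89.
Midpoints: P̄ = 13.55, Q̄ = 3395.0.
ε = (ΔQ/ΔP)(P̄/Q̄) = (-534/4.89)(13.55/3395.0).

-0.44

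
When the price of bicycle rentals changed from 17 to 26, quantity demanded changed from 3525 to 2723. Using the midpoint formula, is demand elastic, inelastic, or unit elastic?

inelastic

Arc ε ≈ -0.613.
|ε| = 0.61 < 1.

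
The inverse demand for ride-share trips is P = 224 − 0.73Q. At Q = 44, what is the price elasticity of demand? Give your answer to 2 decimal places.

-5.97

At Q = 44, P = 224 − 0.73(44) = 191.88.
dP/dQ = −0.73, so dQ/dP = 1/(−0.73) = -1.370.
ε = (dQ/dP)(P/Q) = (-1.370)(191.88/44).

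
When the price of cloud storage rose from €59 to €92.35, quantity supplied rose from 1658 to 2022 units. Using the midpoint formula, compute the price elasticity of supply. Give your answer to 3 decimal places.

ΔQ = 2022 − 1658 = 364; ΔP = 92.35 − 59 = 33.35.
Midpoints: P̄ = 75.67, Q̄ = 1840.0.
ε_s = (ΔQ/ΔP)(P̄/Q̄) = (364/33.35)(75.67/1840.0).

0.449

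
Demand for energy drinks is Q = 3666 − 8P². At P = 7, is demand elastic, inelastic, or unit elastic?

Q = 3274, dQ/dP = -112.
ε = (dQ/dP)(P/Q) ≈ -0.239.
|ε| = 0.24 < 1.

inelastic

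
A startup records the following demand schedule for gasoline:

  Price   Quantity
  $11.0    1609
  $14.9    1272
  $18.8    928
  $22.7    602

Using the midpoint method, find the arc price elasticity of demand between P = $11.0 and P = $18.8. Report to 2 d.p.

-1.03

At P = 11.0, Q = 1609; at P = 18.8, Q = 928.
ΔQ = -681, ΔP = 7.8. Midpoints: P̄ = 14.90, Q̄ = 1268.5.
ε = (ΔQ/ΔP)(P̄/Q̄) = (-681/7.8)(14.90/1268.5).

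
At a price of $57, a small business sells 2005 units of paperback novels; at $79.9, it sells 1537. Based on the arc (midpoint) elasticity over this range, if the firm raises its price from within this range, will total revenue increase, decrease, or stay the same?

increase

Arc ε = (-468/22.9)(68.45/1771.0) ≈ -0.790.
|ε| = 0.79 < 1, so demand is inelastic. A price rise therefore raises total revenue.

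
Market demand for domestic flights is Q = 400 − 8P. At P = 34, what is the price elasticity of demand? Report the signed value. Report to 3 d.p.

At P = 34, Q = 128.
dQ/dP = −8.
ε = (dQ/dP)(P/Q) = (-8)(34/128).
|ε| > 1, so demand is elastic at this price.

-2.125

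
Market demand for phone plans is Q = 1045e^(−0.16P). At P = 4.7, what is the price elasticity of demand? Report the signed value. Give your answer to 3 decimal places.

At P = 4.7, Q = 492.637.
dQ/dP = −0.16·1045e^(−0.16P) = −0.16Q = -78.822.
ε = (dQ/dP)(P/Q) = (-78.822)(4.7/492.637).
|ε| < 1, so demand is inelastic at this price.

-0.752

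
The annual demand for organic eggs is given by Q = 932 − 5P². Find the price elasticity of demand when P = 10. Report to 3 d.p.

At P = 10, Q = 432.
dQ/dP = −10P = -100.
ε = (dQ/dP)(P/Q) = (-100)(10/432).

-2.315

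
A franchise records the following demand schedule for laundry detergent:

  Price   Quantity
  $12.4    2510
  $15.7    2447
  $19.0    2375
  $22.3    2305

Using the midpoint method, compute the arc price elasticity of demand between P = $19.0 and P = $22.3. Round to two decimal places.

At P = 19.0, Q = 2375; at P = 22.3, Q = 2305.
ΔQ = -70, ΔP = 3.3. Midpoints: P̄ = 20.65, Q̄ = 2340.0.
ε = (ΔQ/ΔP)(P̄/Q̄) = (-70/3.3)(20.65/2340.0).

-0.19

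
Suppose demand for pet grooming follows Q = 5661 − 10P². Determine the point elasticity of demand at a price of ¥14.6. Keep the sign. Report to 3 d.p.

-1.208

At P = 14.6, Q = 3529.400.
dQ/dP = −20P = -292.
ε = (dQ/dP)(P/Q) = (-292)(14.6/3529.400).
|ε| > 1, so demand is elastic at this price.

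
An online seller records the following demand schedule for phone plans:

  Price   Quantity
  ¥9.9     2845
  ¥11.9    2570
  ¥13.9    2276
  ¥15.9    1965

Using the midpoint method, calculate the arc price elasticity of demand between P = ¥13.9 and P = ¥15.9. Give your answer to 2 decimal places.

-1.09

At P = 13.9, Q = 2276; at P = 15.9, Q = 1965.
ΔQ = -311, ΔP = 2.0. Midpoints: P̄ = 14.90, Q̄ = 2120.5.
ε = (ΔQ/ΔP)(P̄/Q̄) = (-311/2.0)(14.90/2120.5).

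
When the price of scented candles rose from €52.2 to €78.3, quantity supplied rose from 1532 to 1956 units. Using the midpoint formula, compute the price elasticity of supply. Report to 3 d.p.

0.608

ΔQ = 1956 − 1532 = 424; ΔP = 78.3 − 52.2 = 26.1.
Midpoints: P̄ = 65.25, Q̄ = 1744.0.
ε_s = (ΔQ/ΔP)(P̄/Q̄) = (424/26.1)(65.25/1744.0).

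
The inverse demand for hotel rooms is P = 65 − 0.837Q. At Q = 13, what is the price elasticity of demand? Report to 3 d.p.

-4.974

At Q = 13, P = 65 − 0.837(13) = 54.12.
dP/dQ = −0.837, so dQ/dP = 1/(−0.837) = -1.195.
ε = (dQ/dP)(P/Q) = (-1.195)(54.12/13).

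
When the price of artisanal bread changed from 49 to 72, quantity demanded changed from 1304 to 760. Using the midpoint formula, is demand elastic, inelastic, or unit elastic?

Arc ε ≈ -1.387.
|ε| = 1.39 > 1.

elastic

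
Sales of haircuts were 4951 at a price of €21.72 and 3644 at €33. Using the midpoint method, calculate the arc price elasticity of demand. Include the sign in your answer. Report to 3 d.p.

-0.738

ΔQ = 3644 − 4951 = -1307; ΔP = 33 − 21.72 = 11.28.
Midpoints: P̄ = 27.36, Q̄ = 4297.5.
ε = (ΔQ/ΔP)(P̄/Q̄) = (-1307/11.28)(27.36/4297.5).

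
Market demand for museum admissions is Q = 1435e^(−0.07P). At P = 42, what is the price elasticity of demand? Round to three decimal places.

-2.940

At P = 42, Q = 75.862.
dQ/dP = −0.07·1435e^(−0.07P) = −0.07Q = -5.310.
ε = (dQ/dP)(P/Q) = (-5.310)(42/75.862).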